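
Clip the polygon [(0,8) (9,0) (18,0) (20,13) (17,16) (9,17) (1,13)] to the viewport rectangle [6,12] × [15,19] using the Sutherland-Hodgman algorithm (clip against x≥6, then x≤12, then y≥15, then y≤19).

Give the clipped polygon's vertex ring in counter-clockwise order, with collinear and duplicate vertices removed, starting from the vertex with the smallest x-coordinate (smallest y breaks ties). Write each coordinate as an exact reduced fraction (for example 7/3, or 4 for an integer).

Clipped polygon: [(6,15) (12,15) (12,133/8) (9,17) (6,31/2)]

1. After x ≥ 6: [(6,8/3) (9,0) (18,0) (20,13) (17,16) (9,17) (6,31/2)]
2. After x ≤ 12: [(6,8/3) (9,0) (12,0) (12,133/8) (9,17) (6,31/2)]
3. After y ≥ 15: [(6,15) (12,15) (12,133/8) (9,17) (6,31/2)]
4. After y ≤ 19: [(6,15) (12,15) (12,133/8) (9,17) (6,31/2)]
5. Canonical ring: [(6,15) (12,15) (12,133/8) (9,17) (6,31/2)]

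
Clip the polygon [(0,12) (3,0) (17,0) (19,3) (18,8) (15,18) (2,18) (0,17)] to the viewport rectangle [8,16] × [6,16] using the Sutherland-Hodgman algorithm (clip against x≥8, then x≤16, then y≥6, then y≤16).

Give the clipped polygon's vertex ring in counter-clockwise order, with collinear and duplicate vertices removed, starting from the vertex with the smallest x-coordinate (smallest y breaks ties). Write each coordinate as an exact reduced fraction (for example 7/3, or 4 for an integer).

Clipped polygon: [(8,6) (16,6) (16,44/3) (78/5,16) (8,16)]

1. After x ≥ 8: [(8,0) (17,0) (19,3) (18,8) (15,18) (8,18)]
2. After x ≤ 16: [(8,0) (16,0) (16,44/3) (15,18) (8,18)]
3. After y ≥ 6: [(8,6) (16,6) (16,44/3) (15,18) (8,18)]
4. After y ≤ 16: [(8,16) (8,6) (16,6) (16,44/3) (78/5,16)]
5. Canonical ring: [(8,6) (16,6) (16,44/3) (78/5,16) (8,16)]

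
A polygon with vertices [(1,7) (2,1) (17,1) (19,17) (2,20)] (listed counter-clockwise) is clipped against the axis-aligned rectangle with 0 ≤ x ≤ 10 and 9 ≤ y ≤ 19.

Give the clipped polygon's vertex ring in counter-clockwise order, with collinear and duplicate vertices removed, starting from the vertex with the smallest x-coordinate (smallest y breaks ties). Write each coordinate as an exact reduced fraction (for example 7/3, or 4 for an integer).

1. After x ≥ 0: [(1,7) (2,1) (17,1) (19,17) (2,20)]
2. After x ≤ 10: [(1,7) (2,1) (10,1) (10,316/17) (2,20)]
3. After y ≥ 9: [(15/13,9) (10,9) (10,316/17) (2,20)]
4. After y ≤ 19: [(25/13,19) (15/13,9) (10,9) (10,316/17) (23/3,19)]
5. Canonical ring: [(15/13,9) (10,9) (10,316/17) (23/3,19) (25/13,19)]

Clipped polygon: [(15/13,9) (10,9) (10,316/17) (23/3,19) (25/13,19)]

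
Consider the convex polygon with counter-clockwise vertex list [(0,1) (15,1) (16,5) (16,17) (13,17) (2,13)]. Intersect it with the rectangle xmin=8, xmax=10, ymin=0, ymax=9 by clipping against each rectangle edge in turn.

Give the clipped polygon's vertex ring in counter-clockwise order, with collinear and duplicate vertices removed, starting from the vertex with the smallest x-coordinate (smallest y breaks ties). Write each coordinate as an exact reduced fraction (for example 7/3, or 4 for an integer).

1. After x ≥ 8: [(8,1) (15,1) (16,5) (16,17) (13,17) (8,167/11)]
2. After x ≤ 10: [(8,1) (10,1) (10,175/11) (8,167/11)]
3. After y ≥ 0: [(8,1) (10,1) (10,175/11) (8,167/11)]
4. After y ≤ 9: [(8,9) (8,1) (10,1) (10,9)]
5. Canonical ring: [(8,1) (10,1) (10,9) (8,9)]

Clipped polygon: [(8,1) (10,1) (10,9) (8,9)]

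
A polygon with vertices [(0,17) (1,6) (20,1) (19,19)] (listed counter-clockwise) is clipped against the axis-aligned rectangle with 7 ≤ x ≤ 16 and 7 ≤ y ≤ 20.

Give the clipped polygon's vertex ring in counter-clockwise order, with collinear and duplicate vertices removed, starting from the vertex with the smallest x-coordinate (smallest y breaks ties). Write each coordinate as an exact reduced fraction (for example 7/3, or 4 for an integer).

1. After x ≥ 7: [(7,337/19) (7,84/19) (20,1) (19,19)]
2. After x ≤ 16: [(16,355/19) (7,337/19) (7,84/19) (16,39/19)]
3. After y ≥ 7: [(16,7) (16,355/19) (7,337/19) (7,7)]
4. After y ≤ 20: [(16,7) (16,355/19) (7,337/19) (7,7)]
5. Canonical ring: [(7,7) (16,7) (16,355/19) (7,337/19)]

Clipped polygon: [(7,7) (16,7) (16,355/19) (7,337/19)]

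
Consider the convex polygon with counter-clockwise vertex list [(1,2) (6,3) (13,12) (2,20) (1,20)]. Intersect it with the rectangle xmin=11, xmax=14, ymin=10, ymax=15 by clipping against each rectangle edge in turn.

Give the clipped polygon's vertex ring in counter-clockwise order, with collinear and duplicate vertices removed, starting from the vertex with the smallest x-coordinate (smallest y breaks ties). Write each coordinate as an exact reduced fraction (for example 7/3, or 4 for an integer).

Clipped polygon: [(11,10) (103/9,10) (13,12) (11,148/11)]

1. After x ≥ 11: [(11,66/7) (13,12) (11,148/11)]
2. After x ≤ 14: [(11,66/7) (13,12) (11,148/11)]
3. After y ≥ 10: [(11,10) (103/9,10) (13,12) (11,148/11)]
4. After y ≤ 15: [(11,10) (103/9,10) (13,12) (11,148/11)]
5. Canonical ring: [(11,10) (103/9,10) (13,12) (11,148/11)]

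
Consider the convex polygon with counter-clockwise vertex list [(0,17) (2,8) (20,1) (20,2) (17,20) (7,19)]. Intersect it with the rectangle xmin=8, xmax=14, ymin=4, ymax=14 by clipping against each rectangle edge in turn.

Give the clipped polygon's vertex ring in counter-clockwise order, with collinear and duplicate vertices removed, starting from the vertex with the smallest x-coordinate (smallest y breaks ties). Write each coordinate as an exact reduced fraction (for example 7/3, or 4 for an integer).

1. After x ≥ 8: [(8,17/3) (20,1) (20,2) (17,20) (8,191/10)]
2. After x ≤ 14: [(8,17/3) (14,10/3) (14,197/10) (8,191/10)]
3. After y ≥ 4: [(8,17/3) (86/7,4) (14,4) (14,197/10) (8,191/10)]
4. After y ≤ 14: [(8,14) (8,17/3) (86/7,4) (14,4) (14,14)]
5. Canonical ring: [(8,17/3) (86/7,4) (14,4) (14,14) (8,14)]

Clipped polygon: [(8,17/3) (86/7,4) (14,4) (14,14) (8,14)]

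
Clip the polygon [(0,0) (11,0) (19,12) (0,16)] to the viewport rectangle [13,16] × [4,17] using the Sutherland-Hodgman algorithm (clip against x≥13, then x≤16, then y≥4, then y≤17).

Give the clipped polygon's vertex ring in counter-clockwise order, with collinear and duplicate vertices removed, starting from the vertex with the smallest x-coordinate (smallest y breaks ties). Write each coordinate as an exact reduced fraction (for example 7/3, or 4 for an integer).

Clipped polygon: [(13,4) (41/3,4) (16,15/2) (16,240/19) (13,252/19)]

1. After x ≥ 13: [(13,3) (19,12) (13,252/19)]
2. After x ≤ 16: [(13,3) (16,15/2) (16,240/19) (13,252/19)]
3. After y ≥ 4: [(13,4) (41/3,4) (16,15/2) (16,240/19) (13,252/19)]
4. After y ≤ 17: [(13,4) (41/3,4) (16,15/2) (16,240/19) (13,252/19)]
5. Canonical ring: [(13,4) (41/3,4) (16,15/2) (16,240/19) (13,252/19)]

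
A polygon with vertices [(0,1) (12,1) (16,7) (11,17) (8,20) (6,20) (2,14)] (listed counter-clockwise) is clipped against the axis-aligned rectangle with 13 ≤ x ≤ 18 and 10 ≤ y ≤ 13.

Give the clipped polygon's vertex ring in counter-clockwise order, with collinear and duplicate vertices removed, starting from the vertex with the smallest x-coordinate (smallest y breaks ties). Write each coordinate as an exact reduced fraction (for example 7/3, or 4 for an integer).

1. After x ≥ 13: [(13,5/2) (16,7) (13,13)]
2. After x ≤ 18: [(13,5/2) (16,7) (13,13)]
3. After y ≥ 10: [(13,10) (29/2,10) (13,13)]
4. After y ≤ 13: [(13,10) (29/2,10) (13,13)]
5. Canonical ring: [(13,10) (29/2,10) (13,13)]

Clipped polygon: [(13,10) (29/2,10) (13,13)]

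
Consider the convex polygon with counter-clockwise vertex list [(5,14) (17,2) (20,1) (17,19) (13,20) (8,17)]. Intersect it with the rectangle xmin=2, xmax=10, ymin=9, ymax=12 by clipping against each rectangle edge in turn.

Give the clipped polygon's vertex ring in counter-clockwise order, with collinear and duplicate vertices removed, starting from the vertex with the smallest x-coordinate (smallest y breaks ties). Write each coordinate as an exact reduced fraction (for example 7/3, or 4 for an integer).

1. After x ≥ 2: [(5,14) (17,2) (20,1) (17,19) (13,20) (8,17)]
2. After x ≤ 10: [(5,14) (10,9) (10,91/5) (8,17)]
3. After y ≥ 9: [(5,14) (10,9) (10,91/5) (8,17)]
4. After y ≤ 12: [(7,12) (10,9) (10,12)]
5. Canonical ring: [(7,12) (10,9) (10,12)]

Clipped polygon: [(7,12) (10,9) (10,12)]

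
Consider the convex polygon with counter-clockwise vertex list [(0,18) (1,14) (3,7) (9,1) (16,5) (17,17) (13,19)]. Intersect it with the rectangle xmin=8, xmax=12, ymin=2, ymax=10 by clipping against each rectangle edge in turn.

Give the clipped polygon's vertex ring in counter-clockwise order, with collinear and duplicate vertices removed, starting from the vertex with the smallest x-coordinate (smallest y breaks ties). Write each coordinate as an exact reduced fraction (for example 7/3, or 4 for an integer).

Clipped polygon: [(8,2) (43/4,2) (12,19/7) (12,10) (8,10)]

1. After x ≥ 8: [(8,242/13) (8,2) (9,1) (16,5) (17,17) (13,19)]
2. After x ≤ 12: [(12,246/13) (8,242/13) (8,2) (9,1) (12,19/7)]
3. After y ≥ 2: [(12,246/13) (8,242/13) (8,2) (8,2) (43/4,2) (12,19/7)]
4. After y ≤ 10: [(12,10) (8,10) (8,2) (8,2) (43/4,2) (12,19/7)]
5. Canonical ring: [(8,2) (43/4,2) (12,19/7) (12,10) (8,10)]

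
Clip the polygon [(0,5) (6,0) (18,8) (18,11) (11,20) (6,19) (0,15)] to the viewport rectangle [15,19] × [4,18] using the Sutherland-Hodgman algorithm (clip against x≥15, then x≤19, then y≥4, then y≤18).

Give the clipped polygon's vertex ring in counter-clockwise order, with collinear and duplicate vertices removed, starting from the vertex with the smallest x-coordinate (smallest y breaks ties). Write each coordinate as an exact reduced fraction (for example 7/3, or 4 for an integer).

1. After x ≥ 15: [(15,6) (18,8) (18,11) (15,104/7)]
2. After x ≤ 19: [(15,6) (18,8) (18,11) (15,104/7)]
3. After y ≥ 4: [(15,6) (18,8) (18,11) (15,104/7)]
4. After y ≤ 18: [(15,6) (18,8) (18,11) (15,104/7)]
5. Canonical ring: [(15,6) (18,8) (18,11) (15,104/7)]

Clipped polygon: [(15,6) (18,8) (18,11) (15,104/7)]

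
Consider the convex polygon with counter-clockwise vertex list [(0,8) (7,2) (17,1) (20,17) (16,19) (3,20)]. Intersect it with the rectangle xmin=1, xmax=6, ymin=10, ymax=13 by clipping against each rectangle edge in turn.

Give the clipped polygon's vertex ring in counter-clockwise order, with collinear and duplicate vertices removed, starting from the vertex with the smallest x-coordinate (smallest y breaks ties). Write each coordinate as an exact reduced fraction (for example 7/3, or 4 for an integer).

1. After x ≥ 1: [(1,12) (1,50/7) (7,2) (17,1) (20,17) (16,19) (3,20)]
2. After x ≤ 6: [(1,12) (1,50/7) (6,20/7) (6,257/13) (3,20)]
3. After y ≥ 10: [(1,12) (1,10) (6,10) (6,257/13) (3,20)]
4. After y ≤ 13: [(5/4,13) (1,12) (1,10) (6,10) (6,13)]
5. Canonical ring: [(1,10) (6,10) (6,13) (5/4,13) (1,12)]

Clipped polygon: [(1,10) (6,10) (6,13) (5/4,13) (1,12)]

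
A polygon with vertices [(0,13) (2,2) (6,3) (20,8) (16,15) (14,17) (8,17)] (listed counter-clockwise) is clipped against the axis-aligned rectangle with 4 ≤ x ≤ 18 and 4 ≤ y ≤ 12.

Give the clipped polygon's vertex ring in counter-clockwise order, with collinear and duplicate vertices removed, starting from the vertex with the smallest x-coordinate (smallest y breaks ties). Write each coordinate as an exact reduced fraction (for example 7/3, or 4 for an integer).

1. After x ≥ 4: [(4,15) (4,5/2) (6,3) (20,8) (16,15) (14,17) (8,17)]
2. After x ≤ 18: [(4,15) (4,5/2) (6,3) (18,51/7) (18,23/2) (16,15) (14,17) (8,17)]
3. After y ≥ 4: [(4,15) (4,4) (44/5,4) (18,51/7) (18,23/2) (16,15) (14,17) (8,17)]
4. After y ≤ 12: [(4,12) (4,4) (44/5,4) (18,51/7) (18,23/2) (124/7,12)]
5. Canonical ring: [(4,4) (44/5,4) (18,51/7) (18,23/2) (124/7,12) (4,12)]

Clipped polygon: [(4,4) (44/5,4) (18,51/7) (18,23/2) (124/7,12) (4,12)]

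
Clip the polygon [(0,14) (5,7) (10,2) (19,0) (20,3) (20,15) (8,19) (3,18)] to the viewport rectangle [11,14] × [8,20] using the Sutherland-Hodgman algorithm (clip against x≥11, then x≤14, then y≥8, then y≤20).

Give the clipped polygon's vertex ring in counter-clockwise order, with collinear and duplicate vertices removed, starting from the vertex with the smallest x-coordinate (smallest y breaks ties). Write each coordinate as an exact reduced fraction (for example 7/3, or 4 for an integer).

1. After x ≥ 11: [(11,16/9) (19,0) (20,3) (20,15) (11,18)]
2. After x ≤ 14: [(11,16/9) (14,10/9) (14,17) (11,18)]
3. After y ≥ 8: [(11,8) (14,8) (14,17) (11,18)]
4. After y ≤ 20: [(11,8) (14,8) (14,17) (11,18)]
5. Canonical ring: [(11,8) (14,8) (14,17) (11,18)]

Clipped polygon: [(11,8) (14,8) (14,17) (11,18)]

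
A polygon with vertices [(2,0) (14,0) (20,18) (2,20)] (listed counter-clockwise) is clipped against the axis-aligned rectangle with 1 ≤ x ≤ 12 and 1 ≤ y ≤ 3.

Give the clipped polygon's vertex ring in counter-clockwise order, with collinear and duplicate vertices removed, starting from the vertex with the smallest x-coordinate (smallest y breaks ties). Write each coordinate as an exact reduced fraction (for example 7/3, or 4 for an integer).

1. After x ≥ 1: [(2,0) (14,0) (20,18) (2,20)]
2. After x ≤ 12: [(2,0) (12,0) (12,170/9) (2,20)]
3. After y ≥ 1: [(2,1) (12,1) (12,170/9) (2,20)]
4. After y ≤ 3: [(2,3) (2,1) (12,1) (12,3)]
5. Canonical ring: [(2,1) (12,1) (12,3) (2,3)]

Clipped polygon: [(2,1) (12,1) (12,3) (2,3)]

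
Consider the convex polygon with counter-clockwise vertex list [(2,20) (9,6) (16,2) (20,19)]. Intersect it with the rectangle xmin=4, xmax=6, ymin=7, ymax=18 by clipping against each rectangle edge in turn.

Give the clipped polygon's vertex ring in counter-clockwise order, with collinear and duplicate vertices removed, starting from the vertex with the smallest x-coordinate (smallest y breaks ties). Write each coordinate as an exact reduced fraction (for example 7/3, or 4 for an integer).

Clipped polygon: [(4,16) (6,12) (6,18) (4,18)]

1. After x ≥ 4: [(4,179/9) (4,16) (9,6) (16,2) (20,19)]
2. After x ≤ 6: [(6,178/9) (4,179/9) (4,16) (6,12)]
3. After y ≥ 7: [(6,178/9) (4,179/9) (4,16) (6,12)]
4. After y ≤ 18: [(6,18) (4,18) (4,16) (6,12)]
5. Canonical ring: [(4,16) (6,12) (6,18) (4,18)]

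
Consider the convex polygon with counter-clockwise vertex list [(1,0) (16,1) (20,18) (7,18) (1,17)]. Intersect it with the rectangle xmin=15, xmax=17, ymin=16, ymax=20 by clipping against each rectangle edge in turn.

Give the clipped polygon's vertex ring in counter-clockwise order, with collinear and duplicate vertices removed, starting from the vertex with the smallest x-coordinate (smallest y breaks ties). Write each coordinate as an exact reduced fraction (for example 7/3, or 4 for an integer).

Clipped polygon: [(15,16) (17,16) (17,18) (15,18)]

1. After x ≥ 15: [(15,14/15) (16,1) (20,18) (15,18)]
2. After x ≤ 17: [(15,14/15) (16,1) (17,21/4) (17,18) (15,18)]
3. After y ≥ 16: [(15,16) (17,16) (17,18) (15,18)]
4. After y ≤ 20: [(15,16) (17,16) (17,18) (15,18)]
5. Canonical ring: [(15,16) (17,16) (17,18) (15,18)]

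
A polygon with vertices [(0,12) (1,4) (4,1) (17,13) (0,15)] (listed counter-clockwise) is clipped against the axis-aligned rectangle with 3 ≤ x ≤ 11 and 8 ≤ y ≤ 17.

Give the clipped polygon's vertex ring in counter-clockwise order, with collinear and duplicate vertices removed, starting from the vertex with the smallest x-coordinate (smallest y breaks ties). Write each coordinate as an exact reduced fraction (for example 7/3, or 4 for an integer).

1. After x ≥ 3: [(3,2) (4,1) (17,13) (3,249/17)]
2. After x ≤ 11: [(3,2) (4,1) (11,97/13) (11,233/17) (3,249/17)]
3. After y ≥ 8: [(3,8) (11,8) (11,233/17) (3,249/17)]
4. After y ≤ 17: [(3,8) (11,8) (11,233/17) (3,249/17)]
5. Canonical ring: [(3,8) (11,8) (11,233/17) (3,249/17)]

Clipped polygon: [(3,8) (11,8) (11,233/17) (3,249/17)]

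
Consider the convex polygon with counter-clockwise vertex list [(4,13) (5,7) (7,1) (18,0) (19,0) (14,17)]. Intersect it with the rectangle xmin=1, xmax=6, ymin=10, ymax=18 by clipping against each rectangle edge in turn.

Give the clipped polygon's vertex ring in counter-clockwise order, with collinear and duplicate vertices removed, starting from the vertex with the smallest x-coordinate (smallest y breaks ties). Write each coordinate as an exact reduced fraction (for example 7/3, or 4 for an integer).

1. After x ≥ 1: [(4,13) (5,7) (7,1) (18,0) (19,0) (14,17)]
2. After x ≤ 6: [(6,69/5) (4,13) (5,7) (6,4)]
3. After y ≥ 10: [(6,10) (6,69/5) (4,13) (9/2,10)]
4. After y ≤ 18: [(6,10) (6,69/5) (4,13) (9/2,10)]
5. Canonical ring: [(4,13) (9/2,10) (6,10) (6,69/5)]

Clipped polygon: [(4,13) (9/2,10) (6,10) (6,69/5)]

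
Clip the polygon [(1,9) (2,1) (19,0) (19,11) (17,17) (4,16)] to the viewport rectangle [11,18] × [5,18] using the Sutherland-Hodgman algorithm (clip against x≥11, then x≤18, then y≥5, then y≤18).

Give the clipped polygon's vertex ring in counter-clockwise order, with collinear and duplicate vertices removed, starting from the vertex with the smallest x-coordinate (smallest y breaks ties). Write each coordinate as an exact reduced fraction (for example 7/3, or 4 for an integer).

1. After x ≥ 11: [(11,8/17) (19,0) (19,11) (17,17) (11,215/13)]
2. After x ≤ 18: [(11,8/17) (18,1/17) (18,14) (17,17) (11,215/13)]
3. After y ≥ 5: [(11,5) (18,5) (18,14) (17,17) (11,215/13)]
4. After y ≤ 18: [(11,5) (18,5) (18,14) (17,17) (11,215/13)]
5. Canonical ring: [(11,5) (18,5) (18,14) (17,17) (11,215/13)]

Clipped polygon: [(11,5) (18,5) (18,14) (17,17) (11,215/13)]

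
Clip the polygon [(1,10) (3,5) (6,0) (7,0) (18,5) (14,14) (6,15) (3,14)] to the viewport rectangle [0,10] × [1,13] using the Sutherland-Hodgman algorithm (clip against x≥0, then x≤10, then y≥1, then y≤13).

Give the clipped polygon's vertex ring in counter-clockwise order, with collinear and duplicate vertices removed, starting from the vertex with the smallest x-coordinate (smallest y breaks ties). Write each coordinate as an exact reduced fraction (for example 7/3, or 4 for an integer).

Clipped polygon: [(1,10) (3,5) (27/5,1) (46/5,1) (10,15/11) (10,13) (5/2,13)]

1. After x ≥ 0: [(1,10) (3,5) (6,0) (7,0) (18,5) (14,14) (6,15) (3,14)]
2. After x ≤ 10: [(1,10) (3,5) (6,0) (7,0) (10,15/11) (10,29/2) (6,15) (3,14)]
3. After y ≥ 1: [(1,10) (3,5) (27/5,1) (46/5,1) (10,15/11) (10,29/2) (6,15) (3,14)]
4. After y ≤ 13: [(5/2,13) (1,10) (3,5) (27/5,1) (46/5,1) (10,15/11) (10,13)]
5. Canonical ring: [(1,10) (3,5) (27/5,1) (46/5,1) (10,15/11) (10,13) (5/2,13)]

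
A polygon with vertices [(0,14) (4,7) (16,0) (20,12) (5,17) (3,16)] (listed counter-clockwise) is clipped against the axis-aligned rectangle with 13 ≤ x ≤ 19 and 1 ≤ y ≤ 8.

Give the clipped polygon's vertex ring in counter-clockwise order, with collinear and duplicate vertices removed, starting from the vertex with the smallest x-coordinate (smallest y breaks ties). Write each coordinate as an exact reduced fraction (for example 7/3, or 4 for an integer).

1. After x ≥ 13: [(13,7/4) (16,0) (20,12) (13,43/3)]
2. After x ≤ 19: [(13,7/4) (16,0) (19,9) (19,37/3) (13,43/3)]
3. After y ≥ 1: [(13,7/4) (100/7,1) (49/3,1) (19,9) (19,37/3) (13,43/3)]
4. After y ≤ 8: [(13,8) (13,7/4) (100/7,1) (49/3,1) (56/3,8)]
5. Canonical ring: [(13,7/4) (100/7,1) (49/3,1) (56/3,8) (13,8)]

Clipped polygon: [(13,7/4) (100/7,1) (49/3,1) (56/3,8) (13,8)]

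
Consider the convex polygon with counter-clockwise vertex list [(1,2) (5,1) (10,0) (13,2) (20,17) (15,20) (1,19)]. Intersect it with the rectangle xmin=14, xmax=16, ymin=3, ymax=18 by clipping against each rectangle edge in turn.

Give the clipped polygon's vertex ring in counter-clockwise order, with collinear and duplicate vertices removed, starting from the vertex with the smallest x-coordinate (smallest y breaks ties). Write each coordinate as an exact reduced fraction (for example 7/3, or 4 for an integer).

Clipped polygon: [(14,29/7) (16,59/7) (16,18) (14,18)]

1. After x ≥ 14: [(14,29/7) (20,17) (15,20) (14,279/14)]
2. After x ≤ 16: [(14,29/7) (16,59/7) (16,97/5) (15,20) (14,279/14)]
3. After y ≥ 3: [(14,29/7) (16,59/7) (16,97/5) (15,20) (14,279/14)]
4. After y ≤ 18: [(14,18) (14,29/7) (16,59/7) (16,18)]
5. Canonical ring: [(14,29/7) (16,59/7) (16,18) (14,18)]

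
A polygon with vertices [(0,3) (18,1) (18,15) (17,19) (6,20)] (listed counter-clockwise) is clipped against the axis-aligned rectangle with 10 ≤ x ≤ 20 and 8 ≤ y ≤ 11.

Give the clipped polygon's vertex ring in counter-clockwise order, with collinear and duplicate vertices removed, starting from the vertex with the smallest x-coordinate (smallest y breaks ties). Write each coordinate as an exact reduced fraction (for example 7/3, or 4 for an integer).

Clipped polygon: [(10,8) (18,8) (18,11) (10,11)]

1. After x ≥ 10: [(10,17/9) (18,1) (18,15) (17,19) (10,216/11)]
2. After x ≤ 20: [(10,17/9) (18,1) (18,15) (17,19) (10,216/11)]
3. After y ≥ 8: [(10,8) (18,8) (18,15) (17,19) (10,216/11)]
4. After y ≤ 11: [(10,11) (10,8) (18,8) (18,11)]
5. Canonical ring: [(10,8) (18,8) (18,11) (10,11)]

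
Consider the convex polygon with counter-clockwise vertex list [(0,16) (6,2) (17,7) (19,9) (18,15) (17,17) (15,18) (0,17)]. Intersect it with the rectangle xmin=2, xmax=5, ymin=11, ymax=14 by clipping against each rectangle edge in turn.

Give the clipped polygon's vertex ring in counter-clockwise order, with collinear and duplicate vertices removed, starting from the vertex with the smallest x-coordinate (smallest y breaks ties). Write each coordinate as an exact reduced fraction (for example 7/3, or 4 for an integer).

1. After x ≥ 2: [(2,34/3) (6,2) (17,7) (19,9) (18,15) (17,17) (15,18) (2,257/15)]
2. After x ≤ 5: [(2,34/3) (5,13/3) (5,52/3) (2,257/15)]
3. After y ≥ 11: [(2,34/3) (15/7,11) (5,11) (5,52/3) (2,257/15)]
4. After y ≤ 14: [(2,14) (2,34/3) (15/7,11) (5,11) (5,14)]
5. Canonical ring: [(2,34/3) (15/7,11) (5,11) (5,14) (2,14)]

Clipped polygon: [(2,34/3) (15/7,11) (5,11) (5,14) (2,14)]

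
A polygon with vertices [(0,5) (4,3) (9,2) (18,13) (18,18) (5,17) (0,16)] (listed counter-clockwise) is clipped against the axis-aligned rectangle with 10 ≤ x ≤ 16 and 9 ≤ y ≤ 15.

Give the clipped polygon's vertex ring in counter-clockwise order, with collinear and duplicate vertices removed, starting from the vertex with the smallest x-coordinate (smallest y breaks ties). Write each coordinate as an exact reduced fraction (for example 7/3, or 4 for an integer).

1. After x ≥ 10: [(10,29/9) (18,13) (18,18) (10,226/13)]
2. After x ≤ 16: [(10,29/9) (16,95/9) (16,232/13) (10,226/13)]
3. After y ≥ 9: [(10,9) (162/11,9) (16,95/9) (16,232/13) (10,226/13)]
4. After y ≤ 15: [(10,15) (10,9) (162/11,9) (16,95/9) (16,15)]
5. Canonical ring: [(10,9) (162/11,9) (16,95/9) (16,15) (10,15)]

Clipped polygon: [(10,9) (162/11,9) (16,95/9) (16,15) (10,15)]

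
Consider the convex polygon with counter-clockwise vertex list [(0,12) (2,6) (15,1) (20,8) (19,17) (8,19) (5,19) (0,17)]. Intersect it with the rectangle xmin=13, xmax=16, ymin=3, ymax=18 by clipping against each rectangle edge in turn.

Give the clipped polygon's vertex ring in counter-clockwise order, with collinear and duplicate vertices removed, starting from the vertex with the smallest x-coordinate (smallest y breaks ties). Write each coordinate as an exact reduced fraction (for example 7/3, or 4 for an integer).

1. After x ≥ 13: [(13,23/13) (15,1) (20,8) (19,17) (13,199/11)]
2. After x ≤ 16: [(13,23/13) (15,1) (16,12/5) (16,193/11) (13,199/11)]
3. After y ≥ 3: [(13,3) (16,3) (16,193/11) (13,199/11)]
4. After y ≤ 18: [(13,18) (13,3) (16,3) (16,193/11) (27/2,18)]
5. Canonical ring: [(13,3) (16,3) (16,193/11) (27/2,18) (13,18)]

Clipped polygon: [(13,3) (16,3) (16,193/11) (27/2,18) (13,18)]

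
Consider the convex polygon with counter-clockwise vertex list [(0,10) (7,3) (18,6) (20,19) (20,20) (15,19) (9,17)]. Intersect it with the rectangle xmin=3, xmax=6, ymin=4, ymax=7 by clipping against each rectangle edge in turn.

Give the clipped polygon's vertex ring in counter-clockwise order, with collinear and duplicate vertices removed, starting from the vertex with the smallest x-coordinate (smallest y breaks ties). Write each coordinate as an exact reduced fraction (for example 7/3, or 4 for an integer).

Clipped polygon: [(3,7) (6,4) (6,7)]

1. After x ≥ 3: [(3,37/3) (3,7) (7,3) (18,6) (20,19) (20,20) (15,19) (9,17)]
2. After x ≤ 6: [(6,44/3) (3,37/3) (3,7) (6,4)]
3. After y ≥ 4: [(6,44/3) (3,37/3) (3,7) (6,4)]
4. After y ≤ 7: [(6,7) (3,7) (3,7) (6,4)]
5. Canonical ring: [(3,7) (6,4) (6,7)]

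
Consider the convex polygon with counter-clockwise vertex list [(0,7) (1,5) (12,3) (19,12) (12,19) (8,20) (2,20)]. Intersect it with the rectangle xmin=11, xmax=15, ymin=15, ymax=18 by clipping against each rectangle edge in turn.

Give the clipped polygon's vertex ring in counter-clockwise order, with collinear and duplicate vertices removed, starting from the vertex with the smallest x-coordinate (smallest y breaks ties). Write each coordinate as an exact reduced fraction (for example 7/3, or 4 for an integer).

1. After x ≥ 11: [(11,35/11) (12,3) (19,12) (12,19) (11,77/4)]
2. After x ≤ 15: [(11,35/11) (12,3) (15,48/7) (15,16) (12,19) (11,77/4)]
3. After y ≥ 15: [(11,15) (15,15) (15,16) (12,19) (11,77/4)]
4. After y ≤ 18: [(11,18) (11,15) (15,15) (15,16) (13,18)]
5. Canonical ring: [(11,15) (15,15) (15,16) (13,18) (11,18)]

Clipped polygon: [(11,15) (15,15) (15,16) (13,18) (11,18)]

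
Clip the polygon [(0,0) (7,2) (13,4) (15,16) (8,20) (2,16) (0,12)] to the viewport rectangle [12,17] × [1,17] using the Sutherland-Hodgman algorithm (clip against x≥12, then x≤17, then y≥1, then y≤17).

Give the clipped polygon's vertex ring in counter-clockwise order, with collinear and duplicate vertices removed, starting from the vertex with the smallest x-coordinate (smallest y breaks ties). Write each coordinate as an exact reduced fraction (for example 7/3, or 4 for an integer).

1. After x ≥ 12: [(12,11/3) (13,4) (15,16) (12,124/7)]
2. After x ≤ 17: [(12,11/3) (13,4) (15,16) (12,124/7)]
3. After y ≥ 1: [(12,11/3) (13,4) (15,16) (12,124/7)]
4. After y ≤ 17: [(12,17) (12,11/3) (13,4) (15,16) (53/4,17)]
5. Canonical ring: [(12,11/3) (13,4) (15,16) (53/4,17) (12,17)]

Clipped polygon: [(12,11/3) (13,4) (15,16) (53/4,17) (12,17)]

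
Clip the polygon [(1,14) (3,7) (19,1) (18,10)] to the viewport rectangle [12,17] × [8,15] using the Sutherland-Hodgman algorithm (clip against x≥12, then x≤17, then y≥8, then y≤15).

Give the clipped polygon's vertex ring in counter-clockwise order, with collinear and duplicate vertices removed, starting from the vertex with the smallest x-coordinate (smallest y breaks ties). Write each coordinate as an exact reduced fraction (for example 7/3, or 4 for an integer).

1. After x ≥ 12: [(12,194/17) (12,29/8) (19,1) (18,10)]
2. After x ≤ 17: [(17,174/17) (12,194/17) (12,29/8) (17,7/4)]
3. After y ≥ 8: [(17,8) (17,174/17) (12,194/17) (12,8)]
4. After y ≤ 15: [(17,8) (17,174/17) (12,194/17) (12,8)]
5. Canonical ring: [(12,8) (17,8) (17,174/17) (12,194/17)]

Clipped polygon: [(12,8) (17,8) (17,174/17) (12,194/17)]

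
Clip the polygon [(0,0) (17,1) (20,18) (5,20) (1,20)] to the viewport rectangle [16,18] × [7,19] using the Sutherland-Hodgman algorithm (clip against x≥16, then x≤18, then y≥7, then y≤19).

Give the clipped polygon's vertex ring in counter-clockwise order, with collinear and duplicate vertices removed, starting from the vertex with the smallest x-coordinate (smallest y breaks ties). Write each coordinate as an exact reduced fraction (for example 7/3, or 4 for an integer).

Clipped polygon: [(16,7) (18,7) (18,274/15) (16,278/15)]

1. After x ≥ 16: [(16,16/17) (17,1) (20,18) (16,278/15)]
2. After x ≤ 18: [(16,16/17) (17,1) (18,20/3) (18,274/15) (16,278/15)]
3. After y ≥ 7: [(16,7) (18,7) (18,274/15) (16,278/15)]
4. After y ≤ 19: [(16,7) (18,7) (18,274/15) (16,278/15)]
5. Canonical ring: [(16,7) (18,7) (18,274/15) (16,278/15)]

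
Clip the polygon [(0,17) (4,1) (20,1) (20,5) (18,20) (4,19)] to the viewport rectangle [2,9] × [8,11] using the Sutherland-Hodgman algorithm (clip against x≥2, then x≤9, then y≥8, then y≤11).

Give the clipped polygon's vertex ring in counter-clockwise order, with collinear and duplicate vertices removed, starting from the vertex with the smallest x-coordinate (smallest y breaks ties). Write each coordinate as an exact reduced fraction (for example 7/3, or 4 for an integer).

1. After x ≥ 2: [(2,18) (2,9) (4,1) (20,1) (20,5) (18,20) (4,19)]
2. After x ≤ 9: [(2,18) (2,9) (4,1) (9,1) (9,271/14) (4,19)]
3. After y ≥ 8: [(2,18) (2,9) (9/4,8) (9,8) (9,271/14) (4,19)]
4. After y ≤ 11: [(2,11) (2,9) (9/4,8) (9,8) (9,11)]
5. Canonical ring: [(2,9) (9/4,8) (9,8) (9,11) (2,11)]

Clipped polygon: [(2,9) (9/4,8) (9,8) (9,11) (2,11)]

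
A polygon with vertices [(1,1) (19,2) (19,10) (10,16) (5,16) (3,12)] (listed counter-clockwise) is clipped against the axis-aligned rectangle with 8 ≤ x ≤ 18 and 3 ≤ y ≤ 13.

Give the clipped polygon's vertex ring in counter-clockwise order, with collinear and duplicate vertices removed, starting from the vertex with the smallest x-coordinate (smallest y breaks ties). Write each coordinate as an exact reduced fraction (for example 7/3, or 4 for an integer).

Clipped polygon: [(8,3) (18,3) (18,32/3) (29/2,13) (8,13)]

1. After x ≥ 8: [(8,25/18) (19,2) (19,10) (10,16) (8,16)]
2. After x ≤ 18: [(8,25/18) (18,35/18) (18,32/3) (10,16) (8,16)]
3. After y ≥ 3: [(8,3) (18,3) (18,32/3) (10,16) (8,16)]
4. After y ≤ 13: [(8,13) (8,3) (18,3) (18,32/3) (29/2,13)]
5. Canonical ring: [(8,3) (18,3) (18,32/3) (29/2,13) (8,13)]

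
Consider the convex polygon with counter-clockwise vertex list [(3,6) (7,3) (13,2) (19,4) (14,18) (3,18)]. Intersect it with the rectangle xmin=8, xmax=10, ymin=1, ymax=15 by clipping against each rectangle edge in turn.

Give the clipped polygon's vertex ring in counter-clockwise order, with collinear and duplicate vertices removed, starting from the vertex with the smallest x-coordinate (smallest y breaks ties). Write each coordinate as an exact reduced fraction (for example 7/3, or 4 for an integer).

1. After x ≥ 8: [(8,17/6) (13,2) (19,4) (14,18) (8,18)]
2. After x ≤ 10: [(8,17/6) (10,5/2) (10,18) (8,18)]
3. After y ≥ 1: [(8,17/6) (10,5/2) (10,18) (8,18)]
4. After y ≤ 15: [(8,15) (8,17/6) (10,5/2) (10,15)]
5. Canonical ring: [(8,17/6) (10,5/2) (10,15) (8,15)]

Clipped polygon: [(8,17/6) (10,5/2) (10,15) (8,15)]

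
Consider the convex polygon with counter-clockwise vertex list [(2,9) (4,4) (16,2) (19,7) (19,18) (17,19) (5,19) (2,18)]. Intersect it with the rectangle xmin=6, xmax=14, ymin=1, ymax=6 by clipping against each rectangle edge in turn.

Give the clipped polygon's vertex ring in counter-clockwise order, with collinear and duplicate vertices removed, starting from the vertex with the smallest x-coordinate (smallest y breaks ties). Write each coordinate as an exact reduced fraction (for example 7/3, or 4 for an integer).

Clipped polygon: [(6,11/3) (14,7/3) (14,6) (6,6)]

1. After x ≥ 6: [(6,11/3) (16,2) (19,7) (19,18) (17,19) (6,19)]
2. After x ≤ 14: [(6,11/3) (14,7/3) (14,19) (6,19)]
3. After y ≥ 1: [(6,11/3) (14,7/3) (14,19) (6,19)]
4. After y ≤ 6: [(6,6) (6,11/3) (14,7/3) (14,6)]
5. Canonical ring: [(6,11/3) (14,7/3) (14,6) (6,6)]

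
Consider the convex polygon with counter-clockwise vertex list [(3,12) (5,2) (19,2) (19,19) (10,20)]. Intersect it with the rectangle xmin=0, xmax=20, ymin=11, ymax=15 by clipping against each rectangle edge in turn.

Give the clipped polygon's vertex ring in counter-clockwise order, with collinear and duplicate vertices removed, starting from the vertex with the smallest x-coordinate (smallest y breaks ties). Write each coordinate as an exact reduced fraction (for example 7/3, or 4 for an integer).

1. After x ≥ 0: [(3,12) (5,2) (19,2) (19,19) (10,20)]
2. After x ≤ 20: [(3,12) (5,2) (19,2) (19,19) (10,20)]
3. After y ≥ 11: [(3,12) (16/5,11) (19,11) (19,19) (10,20)]
4. After y ≤ 15: [(45/8,15) (3,12) (16/5,11) (19,11) (19,15)]
5. Canonical ring: [(3,12) (16/5,11) (19,11) (19,15) (45/8,15)]

Clipped polygon: [(3,12) (16/5,11) (19,11) (19,15) (45/8,15)]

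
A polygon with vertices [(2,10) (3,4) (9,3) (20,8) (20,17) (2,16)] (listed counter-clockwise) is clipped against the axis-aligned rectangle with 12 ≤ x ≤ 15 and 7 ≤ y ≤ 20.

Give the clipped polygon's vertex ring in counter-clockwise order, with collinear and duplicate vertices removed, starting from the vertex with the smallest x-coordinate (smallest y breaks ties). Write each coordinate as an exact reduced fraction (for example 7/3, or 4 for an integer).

1. After x ≥ 12: [(12,48/11) (20,8) (20,17) (12,149/9)]
2. After x ≤ 15: [(12,48/11) (15,63/11) (15,301/18) (12,149/9)]
3. After y ≥ 7: [(12,7) (15,7) (15,301/18) (12,149/9)]
4. After y ≤ 20: [(12,7) (15,7) (15,301/18) (12,149/9)]
5. Canonical ring: [(12,7) (15,7) (15,301/18) (12,149/9)]

Clipped polygon: [(12,7) (15,7) (15,301/18) (12,149/9)]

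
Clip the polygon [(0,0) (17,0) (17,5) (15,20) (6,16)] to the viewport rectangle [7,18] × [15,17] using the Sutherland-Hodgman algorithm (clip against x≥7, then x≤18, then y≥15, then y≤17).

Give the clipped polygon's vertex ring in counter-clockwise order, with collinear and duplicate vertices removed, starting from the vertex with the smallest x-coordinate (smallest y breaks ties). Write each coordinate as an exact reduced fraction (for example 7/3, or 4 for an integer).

1. After x ≥ 7: [(7,0) (17,0) (17,5) (15,20) (7,148/9)]
2. After x ≤ 18: [(7,0) (17,0) (17,5) (15,20) (7,148/9)]
3. After y ≥ 15: [(7,15) (47/3,15) (15,20) (7,148/9)]
4. After y ≤ 17: [(7,15) (47/3,15) (77/5,17) (33/4,17) (7,148/9)]
5. Canonical ring: [(7,15) (47/3,15) (77/5,17) (33/4,17) (7,148/9)]

Clipped polygon: [(7,15) (47/3,15) (77/5,17) (33/4,17) (7,148/9)]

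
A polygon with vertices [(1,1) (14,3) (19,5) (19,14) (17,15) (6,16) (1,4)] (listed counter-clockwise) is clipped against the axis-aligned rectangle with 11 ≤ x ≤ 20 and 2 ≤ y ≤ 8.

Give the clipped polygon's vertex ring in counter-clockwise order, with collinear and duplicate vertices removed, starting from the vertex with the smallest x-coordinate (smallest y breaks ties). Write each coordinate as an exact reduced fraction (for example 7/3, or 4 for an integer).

1. After x ≥ 11: [(11,33/13) (14,3) (19,5) (19,14) (17,15) (11,171/11)]
2. After x ≤ 20: [(11,33/13) (14,3) (19,5) (19,14) (17,15) (11,171/11)]
3. After y ≥ 2: [(11,33/13) (14,3) (19,5) (19,14) (17,15) (11,171/11)]
4. After y ≤ 8: [(11,8) (11,33/13) (14,3) (19,5) (19,8)]
5. Canonical ring: [(11,33/13) (14,3) (19,5) (19,8) (11,8)]

Clipped polygon: [(11,33/13) (14,3) (19,5) (19,8) (11,8)]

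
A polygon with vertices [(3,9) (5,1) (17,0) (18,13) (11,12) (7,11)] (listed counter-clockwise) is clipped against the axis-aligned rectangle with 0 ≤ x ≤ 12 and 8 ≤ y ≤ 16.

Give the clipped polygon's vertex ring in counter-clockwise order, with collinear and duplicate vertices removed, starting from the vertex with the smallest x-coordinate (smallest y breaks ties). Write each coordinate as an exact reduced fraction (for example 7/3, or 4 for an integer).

1. After x ≥ 0: [(3,9) (5,1) (17,0) (18,13) (11,12) (7,11)]
2. After x ≤ 12: [(3,9) (5,1) (12,5/12) (12,85/7) (11,12) (7,11)]
3. After y ≥ 8: [(3,9) (13/4,8) (12,8) (12,85/7) (11,12) (7,11)]
4. After y ≤ 16: [(3,9) (13/4,8) (12,8) (12,85/7) (11,12) (7,11)]
5. Canonical ring: [(3,9) (13/4,8) (12,8) (12,85/7) (11,12) (7,11)]

Clipped polygon: [(3,9) (13/4,8) (12,8) (12,85/7) (11,12) (7,11)]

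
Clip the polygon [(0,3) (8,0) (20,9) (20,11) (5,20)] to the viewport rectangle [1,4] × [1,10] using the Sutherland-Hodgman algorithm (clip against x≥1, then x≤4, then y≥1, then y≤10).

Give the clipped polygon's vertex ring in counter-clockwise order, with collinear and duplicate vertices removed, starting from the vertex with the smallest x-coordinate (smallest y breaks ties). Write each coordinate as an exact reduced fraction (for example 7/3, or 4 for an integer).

1. After x ≥ 1: [(1,32/5) (1,21/8) (8,0) (20,9) (20,11) (5,20)]
2. After x ≤ 4: [(4,83/5) (1,32/5) (1,21/8) (4,3/2)]
3. After y ≥ 1: [(4,83/5) (1,32/5) (1,21/8) (4,3/2)]
4. After y ≤ 10: [(4,10) (35/17,10) (1,32/5) (1,21/8) (4,3/2)]
5. Canonical ring: [(1,21/8) (4,3/2) (4,10) (35/17,10) (1,32/5)]

Clipped polygon: [(1,21/8) (4,3/2) (4,10) (35/17,10) (1,32/5)]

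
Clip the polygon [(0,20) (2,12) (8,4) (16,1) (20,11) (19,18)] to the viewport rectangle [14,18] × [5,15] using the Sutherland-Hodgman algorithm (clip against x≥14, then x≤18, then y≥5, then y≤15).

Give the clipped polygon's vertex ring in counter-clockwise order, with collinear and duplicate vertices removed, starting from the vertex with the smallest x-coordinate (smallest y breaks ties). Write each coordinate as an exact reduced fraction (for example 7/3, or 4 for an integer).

1. After x ≥ 14: [(14,352/19) (14,7/4) (16,1) (20,11) (19,18)]
2. After x ≤ 18: [(18,344/19) (14,352/19) (14,7/4) (16,1) (18,6)]
3. After y ≥ 5: [(18,344/19) (14,352/19) (14,5) (88/5,5) (18,6)]
4. After y ≤ 15: [(18,15) (14,15) (14,5) (88/5,5) (18,6)]
5. Canonical ring: [(14,5) (88/5,5) (18,6) (18,15) (14,15)]

Clipped polygon: [(14,5) (88/5,5) (18,6) (18,15) (14,15)]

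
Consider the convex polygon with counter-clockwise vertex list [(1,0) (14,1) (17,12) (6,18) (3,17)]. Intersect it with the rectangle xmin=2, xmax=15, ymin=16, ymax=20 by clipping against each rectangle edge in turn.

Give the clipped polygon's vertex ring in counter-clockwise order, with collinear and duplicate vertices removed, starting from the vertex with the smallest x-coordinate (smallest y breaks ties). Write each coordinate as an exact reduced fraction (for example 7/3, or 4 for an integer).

1. After x ≥ 2: [(2,17/2) (2,1/13) (14,1) (17,12) (6,18) (3,17)]
2. After x ≤ 15: [(2,17/2) (2,1/13) (14,1) (15,14/3) (15,144/11) (6,18) (3,17)]
3. After y ≥ 16: [(49/17,16) (29/3,16) (6,18) (3,17)]
4. After y ≤ 20: [(49/17,16) (29/3,16) (6,18) (3,17)]
5. Canonical ring: [(49/17,16) (29/3,16) (6,18) (3,17)]

Clipped polygon: [(49/17,16) (29/3,16) (6,18) (3,17)]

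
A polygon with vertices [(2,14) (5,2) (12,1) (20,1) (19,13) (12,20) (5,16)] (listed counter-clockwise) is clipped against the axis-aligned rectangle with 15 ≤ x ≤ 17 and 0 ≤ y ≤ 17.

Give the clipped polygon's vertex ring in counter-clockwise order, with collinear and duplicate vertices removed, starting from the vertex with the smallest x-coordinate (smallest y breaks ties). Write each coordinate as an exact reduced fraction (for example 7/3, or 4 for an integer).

1. After x ≥ 15: [(15,1) (20,1) (19,13) (15,17)]
2. After x ≤ 17: [(15,1) (17,1) (17,15) (15,17)]
3. After y ≥ 0: [(15,1) (17,1) (17,15) (15,17)]
4. After y ≤ 17: [(15,1) (17,1) (17,15) (15,17)]
5. Canonical ring: [(15,1) (17,1) (17,15) (15,17)]

Clipped polygon: [(15,1) (17,1) (17,15) (15,17)]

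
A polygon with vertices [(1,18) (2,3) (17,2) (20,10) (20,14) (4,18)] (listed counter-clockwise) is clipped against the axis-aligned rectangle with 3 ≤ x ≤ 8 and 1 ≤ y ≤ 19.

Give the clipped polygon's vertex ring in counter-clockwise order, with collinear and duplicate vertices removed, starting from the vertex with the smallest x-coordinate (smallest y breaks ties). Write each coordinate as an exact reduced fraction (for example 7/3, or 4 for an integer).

Clipped polygon: [(3,44/15) (8,13/5) (8,17) (4,18) (3,18)]

1. After x ≥ 3: [(3,18) (3,44/15) (17,2) (20,10) (20,14) (4,18)]
2. After x ≤ 8: [(3,18) (3,44/15) (8,13/5) (8,17) (4,18)]
3. After y ≥ 1: [(3,18) (3,44/15) (8,13/5) (8,17) (4,18)]
4. After y ≤ 19: [(3,18) (3,44/15) (8,13/5) (8,17) (4,18)]
5. Canonical ring: [(3,44/15) (8,13/5) (8,17) (4,18) (3,18)]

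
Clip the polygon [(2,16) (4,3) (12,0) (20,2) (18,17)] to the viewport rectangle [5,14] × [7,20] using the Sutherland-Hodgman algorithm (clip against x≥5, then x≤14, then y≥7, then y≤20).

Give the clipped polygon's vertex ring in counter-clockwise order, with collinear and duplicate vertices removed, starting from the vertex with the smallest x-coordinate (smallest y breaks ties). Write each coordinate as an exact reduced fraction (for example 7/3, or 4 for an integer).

1. After x ≥ 5: [(5,259/16) (5,21/8) (12,0) (20,2) (18,17)]
2. After x ≤ 14: [(14,67/4) (5,259/16) (5,21/8) (12,0) (14,1/2)]
3. After y ≥ 7: [(14,7) (14,67/4) (5,259/16) (5,7)]
4. After y ≤ 20: [(14,7) (14,67/4) (5,259/16) (5,7)]
5. Canonical ring: [(5,7) (14,7) (14,67/4) (5,259/16)]

Clipped polygon: [(5,7) (14,7) (14,67/4) (5,259/16)]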